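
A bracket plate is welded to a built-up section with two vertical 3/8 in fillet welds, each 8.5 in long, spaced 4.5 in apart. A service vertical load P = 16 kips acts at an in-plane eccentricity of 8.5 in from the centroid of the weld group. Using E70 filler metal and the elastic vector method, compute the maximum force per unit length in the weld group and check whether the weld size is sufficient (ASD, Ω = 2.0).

f_max ≈ 4 kip/in; adequate

E70XX → F_EXX = 70 ksi.
Total weld length L_w = 17 in. Treat welds as unit-width lines.
Polar moment about centroid: J = 2[d³/12 + d(b/2)²] = 2[8.5³/12 + 8.5×2.25²] = 188.4 in³.
Direct shear f_v = P/L_w = 16 / 17 = 0.9412 kip/in (vertical).
Torsion M = P·e = 16 × 8.5 = 136 kip·in.
Critical point at (x, y) = (2.25, 4.25) from centroid. f_tx = M·y/J = 3.068 kip/in; f_ty = M·x/J = 1.624 kip/in.
Resultant f_max = √[f_tx² + (f_v + f_ty)²] = √[3.068² + (0.9412 + 1.624)²] = 3.999 kip/in.
Capacity per unit length: r_n/Ω = (1/2.0) × 0.6 × 70 × (0.707 × 0.375) = 5.568 kip/in.
3.999 ≤ 5.568 → adequate.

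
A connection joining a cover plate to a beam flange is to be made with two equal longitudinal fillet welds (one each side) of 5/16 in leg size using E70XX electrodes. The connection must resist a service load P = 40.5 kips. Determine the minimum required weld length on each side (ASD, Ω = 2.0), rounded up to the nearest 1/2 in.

L = 4.5 in on each side

E70XX → F_EXX = 70 ksi.
Throat t_e = 0.707 × 0.3125 = 0.2209 in.
r_n/Ω = (0.6 × 70 × 0.2209) / 2.0 = 4.64 kip/in.
L_req = P / (r_n/Ω) = 40.5 / 4.64 = 8.729 in total.
Per side: 8.729 / 2 = 4.365 in.
Round up → use L = 4.5 in on each side.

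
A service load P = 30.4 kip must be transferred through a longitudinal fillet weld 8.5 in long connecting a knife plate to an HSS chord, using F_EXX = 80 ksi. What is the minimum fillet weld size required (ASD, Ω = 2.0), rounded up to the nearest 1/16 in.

Total weld length L = 8.5 in.
Required throat t_e = P × Ω / (0.6 F_EXX × L) = 30.4 × 2.0 / (0.6 × 80 × 8.5) = 0.149 in.
Required leg w = t_e / 0.707 = 0.2108 in → use 1/4 in.

w = 1/4 in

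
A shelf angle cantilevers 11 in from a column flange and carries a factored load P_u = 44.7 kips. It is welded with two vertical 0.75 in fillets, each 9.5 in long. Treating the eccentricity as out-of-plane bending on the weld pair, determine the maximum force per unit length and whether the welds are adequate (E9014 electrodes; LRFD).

E90XX → F_EXX = 90 ksi.
L_w = 2 × 9.5 = 19 in; section modulus (unit throat) S = 2 × L²/6 = 30.08 in².
Direct shear f_v = P/L_w = 44.7/19 = 2.353 kip/in.
Moment M = P × e = 44.7 × 11 = 491.7 kip·in; bending f_b = M/S = 16.34 kip/in.
f_max = √(f_v² + f_b²) = √(2.353² + 16.34²) = 16.51 kip/in.
φr_n = 0.75 × 0.6 × 90 × (0.707 × 0.75) = 21.48 kip/in → adequate.

f_max ≈ 16.5 kip/in; adequate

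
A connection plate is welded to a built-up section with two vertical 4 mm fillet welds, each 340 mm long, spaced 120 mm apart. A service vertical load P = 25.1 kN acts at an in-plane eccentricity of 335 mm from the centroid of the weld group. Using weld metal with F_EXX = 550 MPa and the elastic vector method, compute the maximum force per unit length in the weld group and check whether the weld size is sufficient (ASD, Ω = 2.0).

Total weld length L_w = 680 mm. Treat welds as unit-width lines.
Polar moment about centroid: J = 2[d³/12 + d(b/2)²] = 2[340³/12 + 340×60²] = 8999000 mm³.
Direct shear f_v = P/L_w = 25.1×10³ / 680 = 36.91 N/mm (vertical).
Torsion M = P·e = 25.1×10³ × 335 = 8408500 N·mm.
Critical point at (x, y) = (60, 170) from centroid. f_tx = M·y/J = 158.9 N/mm; f_ty = M·x/J = 56.06 N/mm.
Resultant f_max = √[f_tx² + (f_v + f_ty)²] = √[158.9² + (36.91 + 56.06)²] = 184.1 N/mm.
Capacity per unit length: r_n/Ω = (1/2.0) × 0.6 × 550 × (0.707 × 4) = 466.6 N/mm.
184.1 ≤ 466.6 → adequate.

f_max ≈ 184 N/mm; adequate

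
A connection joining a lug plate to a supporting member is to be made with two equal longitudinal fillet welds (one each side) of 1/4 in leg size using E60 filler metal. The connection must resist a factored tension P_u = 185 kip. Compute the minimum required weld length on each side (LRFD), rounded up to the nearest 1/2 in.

L = 19.5 in on each side

E60XX → F_EXX = 60 ksi.
Throat t_e = 0.707 × 0.25 = 0.1767 in.
φr_n = 0.75 × 0.6 × 60 × 0.1767 = 4.772 kip/in.
L_req = P_u / φr_n = 185 / 4.772 = 38.77 in total.
Per side: 38.77 / 2 = 19.38 in.
Round up → use L = 19.5 in on each side.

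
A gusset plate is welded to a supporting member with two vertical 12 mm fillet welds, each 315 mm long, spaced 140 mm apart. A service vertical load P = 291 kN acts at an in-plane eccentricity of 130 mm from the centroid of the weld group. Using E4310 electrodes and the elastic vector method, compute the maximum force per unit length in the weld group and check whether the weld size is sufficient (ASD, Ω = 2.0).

f_max ≈ 1060 N/mm; adequate

E43XX → F_EXX = 430 MPa.
Total weld length L_w = 630 mm. Treat welds as unit-width lines.
Polar moment about centroid: J = 2[d³/12 + d(b/2)²] = 2[315³/12 + 315×70²] = 8296000 mm³.
Direct shear f_v = P/L_w = 291×10³ / 630 = 461.9 N/mm (vertical).
Torsion M = P·e = 291×10³ × 130 = 37830000 N·mm.
Critical point at (x, y) = (70, 157.5) from centroid. f_tx = M·y/J = 718.2 N/mm; f_ty = M·x/J = 319.2 N/mm.
Resultant f_max = √[f_tx² + (f_v + f_ty)²] = √[718.2² + (461.9 + 319.2)²] = 1061 N/mm.
Capacity per unit length: r_n/Ω = (1/2.0) × 0.6 × 430 × (0.707 × 12) = 1094 N/mm.
1061 ≤ 1094 → adequate.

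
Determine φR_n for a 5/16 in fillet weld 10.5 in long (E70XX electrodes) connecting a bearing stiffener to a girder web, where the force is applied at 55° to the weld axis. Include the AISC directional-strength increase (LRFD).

φR_n ≈ 100 kip

E70XX → F_EXX = 70 ksi.
t_e = 0.707 × 0.3125 = 0.2209 in; A_we = 0.2209 × 10.5 = 2.32 in².
Directional factor: 1.0 + 0.5 sin^1.5(55°) = 1.371.
F_nw = 0.6 × 70 × 1.371 = 57.57 ksi.
φR_n = 0.75 × 57.57 × 2.32 = 100.2 kip.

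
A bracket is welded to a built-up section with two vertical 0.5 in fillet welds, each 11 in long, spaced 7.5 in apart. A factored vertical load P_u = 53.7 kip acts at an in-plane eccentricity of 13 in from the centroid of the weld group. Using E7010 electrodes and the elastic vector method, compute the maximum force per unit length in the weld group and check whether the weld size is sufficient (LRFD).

E70XX → F_EXX = 70 ksi.
Total weld length L_w = 22 in. Treat welds as unit-width lines.
Polar moment about centroid: J = 2[d³/12 + d(b/2)²] = 2[11³/12 + 11×3.75²] = 531.2 in³.
Direct shear f_v = P/L_w = 53.7 / 22 = 2.441 kip/in (vertical).
Torsion M = P·e = 53.7 × 13 = 698.1 kip·in.
Critical point at (x, y) = (3.75, 5.5) from centroid. f_tx = M·y/J = 7.228 kip/in; f_ty = M·x/J = 4.928 kip/in.
Resultant f_max = √[f_tx² + (f_v + f_ty)²] = √[7.228² + (2.441 + 4.928)²] = 10.32 kip/in.
Capacity per unit length: φr_n = 0.75 × 0.6 × 70 × (0.707 × 0.5) = 11.14 kip/in.
10.32 ≤ 11.14 → adequate.

f_max ≈ 10.3 kip/in; adequate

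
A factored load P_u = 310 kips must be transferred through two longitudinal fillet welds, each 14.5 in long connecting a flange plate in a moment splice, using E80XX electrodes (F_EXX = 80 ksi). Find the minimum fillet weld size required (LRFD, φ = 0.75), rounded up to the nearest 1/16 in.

w = 7/16 in

Total weld length L = 29 in.
Required throat t_e = P_u / (φ × 0.6 F_EXX × L) = 310 / (0.75 × 0.6 × 80 × 29) = 0.2969 in.
Required leg w = t_e / 0.707 = 0.42 in → use 7/16 in.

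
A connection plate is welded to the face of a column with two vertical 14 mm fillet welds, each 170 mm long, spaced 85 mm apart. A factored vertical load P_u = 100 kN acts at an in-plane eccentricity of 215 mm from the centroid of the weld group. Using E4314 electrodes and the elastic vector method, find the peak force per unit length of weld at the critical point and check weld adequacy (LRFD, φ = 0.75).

f_max ≈ 1580 N/mm; adequate

E43XX → F_EXX = 430 MPa.
Total weld length L_w = 340 mm. Treat welds as unit-width lines.
Polar moment about centroid: J = 2[d³/12 + d(b/2)²] = 2[170³/12 + 170×42.5²] = 1433000 mm³.
Direct shear f_v = P/L_w = 100×10³ / 340 = 294.1 N/mm (vertical).
Torsion M = P·e = 100×10³ × 215 = 21500000 N·mm.
Critical point at (x, y) = (42.5, 85) from centroid. f_tx = M·y/J = 1275 N/mm; f_ty = M·x/J = 637.7 N/mm.
Resultant f_max = √[f_tx² + (f_v + f_ty)²] = √[1275² + (294.1 + 637.7)²] = 1579 N/mm.
Capacity per unit length: φr_n = 0.75 × 0.6 × 430 × (0.707 × 14) = 1915 N/mm.
1579 ≤ 1915 → adequate.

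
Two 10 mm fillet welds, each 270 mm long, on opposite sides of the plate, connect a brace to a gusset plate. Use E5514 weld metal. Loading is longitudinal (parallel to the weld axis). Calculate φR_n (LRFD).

E55XX → F_EXX = 550 MPa.
Effective throat t_e = 0.707 × 10 = 7.07 mm.
Total length L = 540 mm; A_we = 7.07 × 540 = 3818 mm².
F_nw = 0.6 F_EXX = 0.6 × 550 = 330 MPa.
φR_n = 0.75 × 330 × 3818 × 10⁻³ = 944.9 kN.

φR_n ≈ 945 kN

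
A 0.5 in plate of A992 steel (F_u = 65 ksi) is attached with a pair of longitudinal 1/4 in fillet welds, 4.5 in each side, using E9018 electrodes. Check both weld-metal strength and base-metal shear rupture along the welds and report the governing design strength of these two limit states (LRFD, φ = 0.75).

φR_n ≈ 64.4 kip (weld metal governs)

E90XX → F_EXX = 90 ksi.
t_e = 0.707 × 0.25 = 0.1767 in; L = 9 in.
Weld metal: φR_n = 0.75 × 0.6 × 90 × 0.1767 × 9 = 64.43 kip.
Base metal (shear rupture): φR_n = 0.75 × 0.6 × 65 × 0.5 × 9 = 131.6 kip.
Governing: weld metal.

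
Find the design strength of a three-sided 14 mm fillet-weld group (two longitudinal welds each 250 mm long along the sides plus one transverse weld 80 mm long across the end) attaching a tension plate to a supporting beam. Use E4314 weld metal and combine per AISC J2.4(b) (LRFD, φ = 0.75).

E43XX → F_EXX = 430 MPa.
t_e = 0.707 × 14 = 9.898 mm.
R_nwl = 0.6 × 430 × 9.898 × 500 × 10⁻³ = 1277 kN (longitudinal, 2 welds).
R_nwt = 0.6 × 430 × 9.898 × 80 × 10⁻³ = 204.3 kN (transverse, base value).
(i) R_nwl + R_nwt = 1481 kN; (ii) 0.85 R_nwl + 1.5 R_nwt = 1392 kN.
R_n = max = 1481 kN [governs: (i)]; φR_n = 1111 kN.

φR_n ≈ 1110 kN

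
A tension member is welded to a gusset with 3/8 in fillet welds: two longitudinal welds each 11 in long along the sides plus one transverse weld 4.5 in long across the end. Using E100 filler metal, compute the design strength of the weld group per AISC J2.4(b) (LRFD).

E100XX → F_EXX = 100 ksi.
t_e = 0.707 × 0.375 = 0.2651 in.
R_nwl = 0.6 × 100 × 0.2651 × 22 = 350 kip (longitudinal, 2 welds).
R_nwt = 0.6 × 100 × 0.2651 × 4.5 = 71.58 kip (transverse, base value).
(i) R_nwl + R_nwt = 421.5 kip; (ii) 0.85 R_nwl + 1.5 R_nwt = 404.8 kip.
R_n = max = 421.5 kip [governs: (i)]; φR_n = 316.2 kip.

φR_n ≈ 316 kip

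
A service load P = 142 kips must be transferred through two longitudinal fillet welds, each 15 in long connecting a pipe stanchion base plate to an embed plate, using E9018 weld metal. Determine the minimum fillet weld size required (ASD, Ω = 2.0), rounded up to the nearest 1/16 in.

w = 1/4 in

E90XX → F_EXX = 90 ksi.
Total weld length L = 30 in.
Required throat t_e = P × Ω / (0.6 F_EXX × L) = 142 × 2.0 / (0.6 × 90 × 30) = 0.1753 in.
Required leg w = t_e / 0.707 = 0.248 in → use 1/4 in.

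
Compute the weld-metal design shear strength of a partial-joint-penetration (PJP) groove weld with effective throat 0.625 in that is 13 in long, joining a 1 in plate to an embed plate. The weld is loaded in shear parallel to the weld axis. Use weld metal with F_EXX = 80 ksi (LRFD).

Effective throat (given) t_e = 0.625 in.
A_we = 0.625 × 13 = 8.125 in².
F_nw = 0.6 F_EXX = 48 ksi.
φR_n = 0.75 × 48 × 8.125 = 292.5 kip.

φR_n ≈ 292 kip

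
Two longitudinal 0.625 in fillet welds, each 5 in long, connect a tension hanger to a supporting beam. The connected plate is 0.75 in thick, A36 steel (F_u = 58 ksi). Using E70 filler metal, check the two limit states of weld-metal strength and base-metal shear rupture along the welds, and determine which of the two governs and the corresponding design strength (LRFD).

E70XX → F_EXX = 70 ksi.
t_e = 0.707 × 0.625 = 0.4419 in; L = 10 in.
Weld metal: φR_n = 0.75 × 0.6 × 70 × 0.4419 × 10 = 139.2 kip.
Base metal (shear rupture): φR_n = 0.75 × 0.6 × 58 × 0.75 × 10 = 195.8 kip.
Governing: weld metal.

φR_n ≈ 139 kip (weld metal governs)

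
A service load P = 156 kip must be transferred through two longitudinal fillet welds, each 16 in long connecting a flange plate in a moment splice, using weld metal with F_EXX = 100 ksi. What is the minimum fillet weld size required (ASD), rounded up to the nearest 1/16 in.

Total weld length L = 32 in.
Required throat t_e = P × Ω / (0.6 F_EXX × L) = 156 × 2.0 / (0.6 × 100 × 32) = 0.1625 in.
Required leg w = t_e / 0.707 = 0.2298 in → use 1/4 in.

w = 1/4 in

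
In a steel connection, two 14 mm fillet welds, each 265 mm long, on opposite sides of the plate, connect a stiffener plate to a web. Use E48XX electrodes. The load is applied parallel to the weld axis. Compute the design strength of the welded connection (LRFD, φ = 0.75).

φR_n ≈ 1130 kN

E48XX → F_EXX = 480 MPa.
Effective throat t_e = 0.707 × 14 = 9.898 mm.
Total length L = 530 mm; A_we = 9.898 × 530 = 5246 mm².
F_nw = 0.6 F_EXX = 0.6 × 480 = 288 MPa.
φR_n = 0.75 × 288 × 5246 × 10⁻³ = 1133 kN.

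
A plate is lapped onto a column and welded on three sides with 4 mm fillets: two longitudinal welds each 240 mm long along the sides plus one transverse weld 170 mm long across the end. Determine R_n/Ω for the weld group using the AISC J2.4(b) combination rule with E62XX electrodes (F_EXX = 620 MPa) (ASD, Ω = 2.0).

t_e = 0.707 × 4 = 2.828 mm.
R_nwl = 0.6 × 620 × 2.828 × 480 × 10⁻³ = 505 kN (longitudinal, 2 welds).
R_nwt = 0.6 × 620 × 2.828 × 170 × 10⁻³ = 178.8 kN (transverse, base value).
(i) R_nwl + R_nwt = 683.8 kN; (ii) 0.85 R_nwl + 1.5 R_nwt = 697.5 kN.
R_n = max = 697.5 kN [governs: (ii)]; R_n/Ω = 348.7 kN.

R_n/Ω ≈ 349 kN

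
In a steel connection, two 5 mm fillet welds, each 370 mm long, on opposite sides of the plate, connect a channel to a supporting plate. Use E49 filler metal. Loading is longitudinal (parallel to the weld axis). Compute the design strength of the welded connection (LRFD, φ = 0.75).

E49XX → F_EXX = 490 MPa.
Effective throat t_e = 0.707 × 5 = 3.535 mm.
Total length L = 740 mm; A_we = 3.535 × 740 = 2616 mm².
F_nw = 0.6 F_EXX = 0.6 × 490 = 294 MPa.
φR_n = 0.75 × 294 × 2616 × 10⁻³ = 576.8 kN.

φR_n ≈ 577 kN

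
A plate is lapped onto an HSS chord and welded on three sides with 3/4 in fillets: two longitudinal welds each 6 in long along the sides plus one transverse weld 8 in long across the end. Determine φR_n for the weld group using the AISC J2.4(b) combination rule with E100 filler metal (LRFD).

E100XX → F_EXX = 100 ksi.
t_e = 0.707 × 0.75 = 0.5302 in.
R_nwl = 0.6 × 100 × 0.5302 × 12 = 381.8 kip (longitudinal, 2 welds).
R_nwt = 0.6 × 100 × 0.5302 × 8 = 254.5 kip (transverse, base value).
(i) R_nwl + R_nwt = 636.3 kip; (ii) 0.85 R_nwl + 1.5 R_nwt = 706.3 kip.
R_n = max = 706.3 kip [governs: (ii)]; φR_n = 529.7 kip.

φR_n ≈ 530 kip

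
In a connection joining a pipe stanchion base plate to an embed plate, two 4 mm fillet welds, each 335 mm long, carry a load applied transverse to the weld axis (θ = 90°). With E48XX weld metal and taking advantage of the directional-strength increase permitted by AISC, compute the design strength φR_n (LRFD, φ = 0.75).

φR_n ≈ 614 kN

E48XX → F_EXX = 480 MPa.
t_e = 0.707 × 4 = 2.828 mm; A_we = 2.828 × 670 = 1895 mm².
Directional factor: 1.0 + 0.5 sin^1.5(90°) = 1.5.
F_nw = 0.6 × 480 × 1.5 = 432 MPa.
φR_n = 0.75 × 432 × 1895 × 10⁻³ = 613.9 kN.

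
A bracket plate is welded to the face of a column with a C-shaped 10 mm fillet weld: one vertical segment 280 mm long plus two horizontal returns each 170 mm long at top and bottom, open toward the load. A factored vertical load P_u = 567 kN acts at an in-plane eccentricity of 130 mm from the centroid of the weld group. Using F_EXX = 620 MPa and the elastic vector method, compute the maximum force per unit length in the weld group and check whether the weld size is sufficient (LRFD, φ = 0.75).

Total weld length L_w = 620 mm. Treat welds as unit-width lines.
Centroid: x̄ = 2×170×85 / 620 = 46.61 mm from the vertical weld.
Polar moment about centroid: J = I_x + I_y = [280³/12 + 2×170×140²] + [280×46.61² + 2(170³/12 + 170×38.39²)] = 10420000 mm³.
Direct shear f_v = P/L_w = 567×10³ / 620 = 914.5 N/mm (vertical).
Torsion M = P·e = 567×10³ × 130 = 73710000 N·mm.
Critical point at (x, y) = (123.4, 140) from centroid. f_tx = M·y/J = 990.2 N/mm; f_ty = M·x/J = 872.7 N/mm.
Resultant f_max = √[f_tx² + (f_v + f_ty)²] = √[990.2² + (914.5 + 872.7)²] = 2043 N/mm.
Capacity per unit length: φr_n = 0.75 × 0.6 × 620 × (0.707 × 10) = 1973 N/mm.
2043 > 1973 → NOT adequate.

f_max ≈ 2040 N/mm; NOT adequate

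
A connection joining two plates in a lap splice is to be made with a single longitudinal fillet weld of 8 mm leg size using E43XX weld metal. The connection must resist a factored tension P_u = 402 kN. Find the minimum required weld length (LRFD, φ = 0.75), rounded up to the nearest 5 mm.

E43XX → F_EXX = 430 MPa.
Throat t_e = 0.707 × 8 = 5.656 mm.
φr_n = 0.75 × 0.6 × 430 × 5.656 × 10⁻³ = 1.094 kN/mm.
L_req = P_u / φr_n = 402 / 1.094 = 367.3 mm total.
Round up → use L = 370 mm.

L = 370 mm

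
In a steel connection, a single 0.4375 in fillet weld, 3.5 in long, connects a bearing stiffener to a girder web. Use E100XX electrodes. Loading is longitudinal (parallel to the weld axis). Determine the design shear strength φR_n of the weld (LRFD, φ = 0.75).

φR_n ≈ 48.7 kips

E100XX → F_EXX = 100 ksi.
Effective throat t_e = 0.707 × 0.4375 = 0.3093 in.
Total length L = 3.5 in; A_we = 0.3093 × 3.5 = 1.083 in².
F_nw = 0.6 F_EXX = 0.6 × 100 = 60 ksi.
φR_n = 0.75 × 60 × 1.083 = 48.72 kips.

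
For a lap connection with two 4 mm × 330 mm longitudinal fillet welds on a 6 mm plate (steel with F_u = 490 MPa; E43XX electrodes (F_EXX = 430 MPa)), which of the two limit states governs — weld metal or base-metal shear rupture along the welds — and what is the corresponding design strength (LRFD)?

φR_n ≈ 361 kN (weld metal governs)

t_e = 0.707 × 4 = 2.828 mm; L = 660 mm.
Weld metal: φR_n = 0.75 × 0.6 × 430 × 2.828 × 660 × 10⁻³ = 361.2 kN.
Base metal (shear rupture): φR_n = 0.75 × 0.6 × 490 × 6 × 660 × 10⁻³ = 873.2 kN.
Governing: weld metal.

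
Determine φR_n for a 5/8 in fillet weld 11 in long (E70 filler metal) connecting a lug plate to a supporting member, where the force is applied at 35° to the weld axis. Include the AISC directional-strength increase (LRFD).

E70XX → F_EXX = 70 ksi.
t_e = 0.707 × 0.625 = 0.4419 in; A_we = 0.4419 × 11 = 4.861 in².
Directional factor: 1.0 + 0.5 sin^1.5(35°) = 1.217.
F_nw = 0.6 × 70 × 1.217 = 51.12 ksi.
φR_n = 0.75 × 51.12 × 4.861 = 186.4 kip.

φR_n ≈ 186 kip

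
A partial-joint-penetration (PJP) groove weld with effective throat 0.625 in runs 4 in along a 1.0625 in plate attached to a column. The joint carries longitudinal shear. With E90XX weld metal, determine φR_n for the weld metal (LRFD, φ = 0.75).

E90XX → F_EXX = 90 ksi.
Effective throat (given) t_e = 0.625 in.
A_we = 0.625 × 4 = 2.5 in².
F_nw = 0.6 F_EXX = 54 ksi.
φR_n = 0.75 × 54 × 2.5 = 101.2 kips.

φR_n ≈ 101 kips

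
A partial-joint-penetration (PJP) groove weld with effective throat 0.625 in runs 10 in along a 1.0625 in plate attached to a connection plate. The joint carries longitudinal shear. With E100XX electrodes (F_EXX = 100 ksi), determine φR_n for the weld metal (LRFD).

φR_n ≈ 281 kips

Effective throat (given) t_e = 0.625 in.
A_we = 0.625 × 10 = 6.25 in².
F_nw = 0.6 F_EXX = 60 ksi.
φR_n = 0.75 × 60 × 6.25 = 281.2 kips.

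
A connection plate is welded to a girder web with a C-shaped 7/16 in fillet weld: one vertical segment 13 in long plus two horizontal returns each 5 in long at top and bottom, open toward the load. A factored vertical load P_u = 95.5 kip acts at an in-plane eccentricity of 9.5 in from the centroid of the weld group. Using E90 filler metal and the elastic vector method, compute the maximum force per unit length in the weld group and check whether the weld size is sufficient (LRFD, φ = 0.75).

E90XX → F_EXX = 90 ksi.
Total weld length L_w = 23 in. Treat welds as unit-width lines.
Centroid: x̄ = 2×5×2.5 / 23 = 1.087 in from the vertical weld.
Polar moment about centroid: J = I_x + I_y = [13³/12 + 2×5×6.5²] + [13×1.087² + 2(5³/12 + 5×1.413²)] = 661.7 in³.
Direct shear f_v = P/L_w = 95.5 / 23 = 4.152 kip/in (vertical).
Torsion M = P·e = 95.5 × 9.5 = 907.25 kip·in.
Critical point at (x, y) = (3.913, 6.5) from centroid. f_tx = M·y/J = 8.912 kip/in; f_ty = M·x/J = 5.365 kip/in.
Resultant f_max = √[f_tx² + (f_v + f_ty)²] = √[8.912² + (4.152 + 5.365)²] = 13.04 kip/in.
Capacity per unit length: φr_n = 0.75 × 0.6 × 90 × (0.707 × 0.4375) = 12.53 kip/in.
13.04 > 12.53 → NOT adequate.

f_max ≈ 13 kip/in; NOT adequate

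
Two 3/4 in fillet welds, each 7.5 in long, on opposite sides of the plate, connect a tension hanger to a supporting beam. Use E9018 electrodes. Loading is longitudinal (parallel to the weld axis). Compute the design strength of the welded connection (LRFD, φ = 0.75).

φR_n ≈ 322 kip

E90XX → F_EXX = 90 ksi.
Effective throat t_e = 0.707 × 0.75 = 0.5302 in.
Total length L = 15 in; A_we = 0.5302 × 15 = 7.954 in².
F_nw = 0.6 F_EXX = 0.6 × 90 = 54 ksi.
φR_n = 0.75 × 54 × 7.954 = 322.1 kip.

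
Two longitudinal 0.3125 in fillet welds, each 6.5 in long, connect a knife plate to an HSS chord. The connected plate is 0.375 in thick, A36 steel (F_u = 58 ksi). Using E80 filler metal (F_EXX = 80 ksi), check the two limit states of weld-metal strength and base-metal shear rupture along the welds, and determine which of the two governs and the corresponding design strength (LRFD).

t_e = 0.707 × 0.3125 = 0.2209 in; L = 13 in.
Weld metal: φR_n = 0.75 × 0.6 × 80 × 0.2209 × 13 = 103.4 kip.
Base metal (shear rupture): φR_n = 0.75 × 0.6 × 58 × 0.375 × 13 = 127.2 kip.
Governing: weld metal.

φR_n ≈ 103 kip (weld metal governs)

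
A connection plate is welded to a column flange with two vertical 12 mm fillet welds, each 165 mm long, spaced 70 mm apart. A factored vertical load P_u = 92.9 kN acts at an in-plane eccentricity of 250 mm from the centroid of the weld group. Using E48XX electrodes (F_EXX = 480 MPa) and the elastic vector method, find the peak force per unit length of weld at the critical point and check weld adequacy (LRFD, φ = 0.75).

Total weld length L_w = 330 mm. Treat welds as unit-width lines.
Polar moment about centroid: J = 2[d³/12 + d(b/2)²] = 2[165³/12 + 165×35²] = 1153000 mm³.
Direct shear f_v = P/L_w = 92.9×10³ / 330 = 281.5 N/mm (vertical).
Torsion M = P·e = 92.9×10³ × 250 = 23225000 N·mm.
Critical point at (x, y) = (35, 82.5) from centroid. f_tx = M·y/J = 1662 N/mm; f_ty = M·x/J = 705 N/mm.
Resultant f_max = √[f_tx² + (f_v + f_ty)²] = √[1662² + (281.5 + 705)²] = 1933 N/mm.
Capacity per unit length: φr_n = 0.75 × 0.6 × 480 × (0.707 × 12) = 1833 N/mm.
1933 > 1833 → NOT adequate.

f_max ≈ 1930 N/mm; NOT adequate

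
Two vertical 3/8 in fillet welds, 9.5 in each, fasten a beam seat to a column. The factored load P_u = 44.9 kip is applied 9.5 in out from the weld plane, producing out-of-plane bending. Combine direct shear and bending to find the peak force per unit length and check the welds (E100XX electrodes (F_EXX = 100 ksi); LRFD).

L_w = 2 × 9.5 = 19 in; section modulus (unit throat) S = 2 × L²/6 = 30.08 in².
Direct shear f_v = P/L_w = 44.9/19 = 2.363 kip/in.
Moment M = P × e = 44.9 × 9.5 = 426.55 kip·in; bending f_b = M/S = 14.18 kip/in.
f_max = √(f_v² + f_b²) = √(2.363² + 14.18²) = 14.37 kip/in.
φr_n = 0.75 × 0.6 × 100 × (0.707 × 0.375) = 11.93 kip/in → NOT adequate.

f_max ≈ 14.4 kip/in; NOT adequate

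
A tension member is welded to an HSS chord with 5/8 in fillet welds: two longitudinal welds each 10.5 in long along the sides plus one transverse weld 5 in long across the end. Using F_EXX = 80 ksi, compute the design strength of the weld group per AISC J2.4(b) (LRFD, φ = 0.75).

t_e = 0.707 × 0.625 = 0.4419 in.
R_nwl = 0.6 × 80 × 0.4419 × 21 = 445.4 kip (longitudinal, 2 welds).
R_nwt = 0.6 × 80 × 0.4419 × 5 = 106 kip (transverse, base value).
(i) R_nwl + R_nwt = 551.5 kip; (ii) 0.85 R_nwl + 1.5 R_nwt = 537.7 kip.
R_n = max = 551.5 kip [governs: (i)]; φR_n = 413.6 kip.

φR_n ≈ 414 kip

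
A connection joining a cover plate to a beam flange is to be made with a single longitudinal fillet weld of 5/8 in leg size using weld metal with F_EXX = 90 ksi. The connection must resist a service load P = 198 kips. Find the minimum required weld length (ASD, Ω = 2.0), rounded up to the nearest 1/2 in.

Throat t_e = 0.707 × 0.625 = 0.4419 in.
r_n/Ω = (0.6 × 90 × 0.4419) / 2.0 = 11.93 kip/in.
L_req = P / (r_n/Ω) = 198 / 11.93 = 16.6 in total.
Round up → use L = 17 in.

L = 17 in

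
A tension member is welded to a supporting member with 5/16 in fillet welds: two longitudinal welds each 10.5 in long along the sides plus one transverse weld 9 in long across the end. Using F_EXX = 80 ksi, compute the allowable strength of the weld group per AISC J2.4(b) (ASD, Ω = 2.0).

R_n/Ω ≈ 166 kip

t_e = 0.707 × 0.3125 = 0.2209 in.
R_nwl = 0.6 × 80 × 0.2209 × 21 = 222.7 kip (longitudinal, 2 welds).
R_nwt = 0.6 × 80 × 0.2209 × 9 = 95.44 kip (transverse, base value).
(i) R_nwl + R_nwt = 318.1 kip; (ii) 0.85 R_nwl + 1.5 R_nwt = 332.5 kip.
R_n = max = 332.5 kip [governs: (ii)]; R_n/Ω = 166.2 kip.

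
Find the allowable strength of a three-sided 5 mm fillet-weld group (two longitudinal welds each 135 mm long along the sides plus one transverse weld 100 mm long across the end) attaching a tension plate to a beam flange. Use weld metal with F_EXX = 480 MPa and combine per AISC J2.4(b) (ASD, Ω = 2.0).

t_e = 0.707 × 5 = 3.535 mm.
R_nwl = 0.6 × 480 × 3.535 × 270 × 10⁻³ = 274.9 kN (longitudinal, 2 welds).
R_nwt = 0.6 × 480 × 3.535 × 100 × 10⁻³ = 101.8 kN (transverse, base value).
(i) R_nwl + R_nwt = 376.7 kN; (ii) 0.85 R_nwl + 1.5 R_nwt = 386.4 kN.
R_n = max = 386.4 kN [governs: (ii)]; R_n/Ω = 193.2 kN.

R_n/Ω ≈ 193 kN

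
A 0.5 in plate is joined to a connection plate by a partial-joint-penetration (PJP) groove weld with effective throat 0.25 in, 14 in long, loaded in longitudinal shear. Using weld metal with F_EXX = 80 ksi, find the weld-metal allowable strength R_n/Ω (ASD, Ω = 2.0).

R_n/Ω ≈ 84 kips

Effective throat (given) t_e = 0.25 in.
A_we = 0.25 × 14 = 3.5 in².
F_nw = 0.6 F_EXX = 48 ksi.
R_n/Ω = (48 × 3.5) / 2.0 = 84 kips.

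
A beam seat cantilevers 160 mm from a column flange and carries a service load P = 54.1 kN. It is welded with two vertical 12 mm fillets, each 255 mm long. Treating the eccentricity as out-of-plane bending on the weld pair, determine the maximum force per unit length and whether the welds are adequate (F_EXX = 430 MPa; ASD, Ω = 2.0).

f_max ≈ 413 N/mm; adequate

L_w = 2 × 255 = 510 mm; section modulus (unit throat) S = 2 × L²/6 = 21680 mm².
Direct shear f_v = P/L_w = 54.1×10³/510 = 106.1 N/mm.
Moment M = P × e = 54.1×10³ × 160 = 8656000 N·mm; bending f_b = M/S = 399.4 N/mm.
f_max = √(f_v² + f_b²) = √(106.1² + 399.4²) = 413.2 N/mm.
r_n/Ω = (1/2.0) × 0.6 × 430 × (0.707 × 12) = 1094 N/mm → adequate.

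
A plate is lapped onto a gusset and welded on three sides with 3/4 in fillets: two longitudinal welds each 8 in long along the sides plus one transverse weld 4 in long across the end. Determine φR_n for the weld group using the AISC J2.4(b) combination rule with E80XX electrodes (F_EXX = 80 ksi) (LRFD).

φR_n ≈ 382 kips

t_e = 0.707 × 0.75 = 0.5302 in.
R_nwl = 0.6 × 80 × 0.5302 × 16 = 407.2 kips (longitudinal, 2 welds).
R_nwt = 0.6 × 80 × 0.5302 × 4 = 101.8 kips (transverse, base value).
(i) R_nwl + R_nwt = 509 kips; (ii) 0.85 R_nwl + 1.5 R_nwt = 498.9 kips.
R_n = max = 509 kips [governs: (i)]; φR_n = 381.8 kips.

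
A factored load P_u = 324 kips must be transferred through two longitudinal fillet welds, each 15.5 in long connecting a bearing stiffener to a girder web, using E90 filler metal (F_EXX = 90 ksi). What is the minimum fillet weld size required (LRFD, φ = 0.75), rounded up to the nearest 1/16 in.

w = 3/8 in

Total weld length L = 31 in.
Required throat t_e = P_u / (φ × 0.6 F_EXX × L) = 324 / (0.75 × 0.6 × 90 × 31) = 0.2581 in.
Required leg w = t_e / 0.707 = 0.365 in → use 3/8 in.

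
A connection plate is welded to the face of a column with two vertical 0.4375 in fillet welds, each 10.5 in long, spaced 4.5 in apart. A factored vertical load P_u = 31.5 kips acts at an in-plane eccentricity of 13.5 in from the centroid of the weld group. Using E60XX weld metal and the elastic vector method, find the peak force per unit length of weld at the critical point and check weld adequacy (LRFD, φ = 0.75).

E60XX → F_EXX = 60 ksi.
Total weld length L_w = 21 in. Treat welds as unit-width lines.
Polar moment about centroid: J = 2[d³/12 + d(b/2)²] = 2[10.5³/12 + 10.5×2.25²] = 299.2 in³.
Direct shear f_v = P/L_w = 31.5 / 21 = 1.5 kip/in (vertical).
Torsion M = P·e = 31.5 × 13.5 = 425.25 kip·in.
Critical point at (x, y) = (2.25, 5.25) from centroid. f_tx = M·y/J = 7.461 kip/in; f_ty = M·x/J = 3.197 kip/in.
Resultant f_max = √[f_tx² + (f_v + f_ty)²] = √[7.461² + (1.5 + 3.197)²] = 8.816 kip/in.
Capacity per unit length: φr_n = 0.75 × 0.6 × 60 × (0.707 × 0.4375) = 8.351 kip/in.
8.816 > 8.351 → NOT adequate.

f_max ≈ 8.82 kip/in; NOT adequate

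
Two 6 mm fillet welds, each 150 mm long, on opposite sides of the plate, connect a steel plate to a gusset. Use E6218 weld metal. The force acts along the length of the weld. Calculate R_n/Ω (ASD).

R_n/Ω ≈ 237 kN

E62XX → F_EXX = 620 MPa.
Effective throat t_e = 0.707 × 6 = 4.242 mm.
Total length L = 300 mm; A_we = 4.242 × 300 = 1273 mm².
F_nw = 0.6 F_EXX = 0.6 × 620 = 372 MPa.
R_n = 372 × 1273 × 10⁻³ = 473.4 kN; R_n/Ω = 473.4/2.0 = 236.7 kN.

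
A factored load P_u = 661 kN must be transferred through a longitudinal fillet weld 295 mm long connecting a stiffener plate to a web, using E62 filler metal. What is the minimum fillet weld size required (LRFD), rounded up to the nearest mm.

w = 12 mm

E62XX → F_EXX = 620 MPa.
Total weld length L = 295 mm.
Required throat t_e = P_u / (φ × 0.6 F_EXX × L) = 661 / (0.75 × 0.6 × 620 × 295 × 10⁻³) = 8.031 mm.
Required leg w = t_e / 0.707 = 11.36 mm → use 12 mm.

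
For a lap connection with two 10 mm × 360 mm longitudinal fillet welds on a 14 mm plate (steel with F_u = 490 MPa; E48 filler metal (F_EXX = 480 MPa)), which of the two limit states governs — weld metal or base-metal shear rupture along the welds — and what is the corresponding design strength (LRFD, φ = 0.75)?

t_e = 0.707 × 10 = 7.07 mm; L = 720 mm.
Weld metal: φR_n = 0.75 × 0.6 × 480 × 7.07 × 720 × 10⁻³ = 1100 kN.
Base metal (shear rupture): φR_n = 0.75 × 0.6 × 490 × 14 × 720 × 10⁻³ = 2223 kN.
Governing: weld metal.

φR_n ≈ 1100 kN (weld metal governs)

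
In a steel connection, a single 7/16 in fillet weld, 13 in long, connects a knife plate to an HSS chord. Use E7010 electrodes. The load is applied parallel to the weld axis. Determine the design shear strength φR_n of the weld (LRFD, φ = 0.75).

φR_n ≈ 127 kips

E70XX → F_EXX = 70 ksi.
Effective throat t_e = 0.707 × 0.4375 = 0.3093 in.
Total length L = 13 in; A_we = 0.3093 × 13 = 4.021 in².
F_nw = 0.6 F_EXX = 0.6 × 70 = 42 ksi.
φR_n = 0.75 × 42 × 4.021 = 126.7 kips.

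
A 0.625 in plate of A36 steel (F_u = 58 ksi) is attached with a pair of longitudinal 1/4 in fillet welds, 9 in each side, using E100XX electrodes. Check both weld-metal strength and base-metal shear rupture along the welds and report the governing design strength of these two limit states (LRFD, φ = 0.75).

φR_n ≈ 143 kips (weld metal governs)

E100XX → F_EXX = 100 ksi.
t_e = 0.707 × 0.25 = 0.1767 in; L = 18 in.
Weld metal: φR_n = 0.75 × 0.6 × 100 × 0.1767 × 18 = 143.2 kips.
Base metal (shear rupture): φR_n = 0.75 × 0.6 × 58 × 0.625 × 18 = 293.6 kips.
Governing: weld metal.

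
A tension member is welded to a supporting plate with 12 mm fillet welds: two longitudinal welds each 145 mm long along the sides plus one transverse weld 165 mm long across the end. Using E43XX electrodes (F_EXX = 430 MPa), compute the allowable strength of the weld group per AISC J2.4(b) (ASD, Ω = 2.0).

t_e = 0.707 × 12 = 8.484 mm.
R_nwl = 0.6 × 430 × 8.484 × 290 × 10⁻³ = 634.8 kN (longitudinal, 2 welds).
R_nwt = 0.6 × 430 × 8.484 × 165 × 10⁻³ = 361.2 kN (transverse, base value).
(i) R_nwl + R_nwt = 995.9 kN; (ii) 0.85 R_nwl + 1.5 R_nwt = 1081 kN.
R_n = max = 1081 kN [governs: (ii)]; R_n/Ω = 540.7 kN.

R_n/Ω ≈ 541 kN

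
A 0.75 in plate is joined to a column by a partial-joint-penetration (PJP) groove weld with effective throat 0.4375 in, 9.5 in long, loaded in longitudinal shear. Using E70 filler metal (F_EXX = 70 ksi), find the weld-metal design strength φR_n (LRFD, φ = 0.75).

φR_n ≈ 131 kip

Effective throat (given) t_e = 0.4375 in.
A_we = 0.4375 × 9.5 = 4.156 in².
F_nw = 0.6 F_EXX = 42 ksi.
φR_n = 0.75 × 42 × 4.156 = 130.9 kip.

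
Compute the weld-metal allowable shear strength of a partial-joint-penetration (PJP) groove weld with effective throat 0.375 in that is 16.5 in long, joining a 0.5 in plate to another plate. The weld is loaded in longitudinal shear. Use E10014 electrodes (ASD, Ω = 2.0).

R_n/Ω ≈ 186 kip

E100XX → F_EXX = 100 ksi.
Effective throat (given) t_e = 0.375 in.
A_we = 0.375 × 16.5 = 6.188 in².
F_nw = 0.6 F_EXX = 60 ksi.
R_n/Ω = (60 × 6.188) / 2.0 = 185.6 kip.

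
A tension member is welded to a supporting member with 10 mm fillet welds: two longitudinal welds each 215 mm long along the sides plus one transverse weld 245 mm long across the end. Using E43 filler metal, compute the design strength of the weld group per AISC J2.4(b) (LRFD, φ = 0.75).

E43XX → F_EXX = 430 MPa.
t_e = 0.707 × 10 = 7.07 mm.
R_nwl = 0.6 × 430 × 7.07 × 430 × 10⁻³ = 784.3 kN (longitudinal, 2 welds).
R_nwt = 0.6 × 430 × 7.07 × 245 × 10⁻³ = 446.9 kN (transverse, base value).
(i) R_nwl + R_nwt = 1231 kN; (ii) 0.85 R_nwl + 1.5 R_nwt = 1337 kN.
R_n = max = 1337 kN [governs: (ii)]; φR_n = 1003 kN.

φR_n ≈ 1000 kN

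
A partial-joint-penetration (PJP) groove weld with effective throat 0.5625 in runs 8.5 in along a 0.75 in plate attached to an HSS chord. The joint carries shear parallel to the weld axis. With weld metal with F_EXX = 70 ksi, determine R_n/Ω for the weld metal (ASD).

Effective throat (given) t_e = 0.5625 in.
A_we = 0.5625 × 8.5 = 4.781 in².
F_nw = 0.6 F_EXX = 42 ksi.
R_n/Ω = (42 × 4.781) / 2.0 = 100.4 kip.

R_n/Ω ≈ 100 kip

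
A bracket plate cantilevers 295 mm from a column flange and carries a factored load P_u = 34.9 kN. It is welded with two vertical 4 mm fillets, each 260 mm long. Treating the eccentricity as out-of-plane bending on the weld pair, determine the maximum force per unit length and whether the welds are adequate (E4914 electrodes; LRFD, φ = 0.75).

E49XX → F_EXX = 490 MPa.
L_w = 2 × 260 = 520 mm; section modulus (unit throat) S = 2 × L²/6 = 22530 mm².
Direct shear f_v = P/L_w = 34.9×10³/520 = 67.12 N/mm.
Moment M = P × e = 34.9×10³ × 295 = 10296000 N·mm; bending f_b = M/S = 456.9 N/mm.
f_max = √(f_v² + f_b²) = √(67.12² + 456.9²) = 461.8 N/mm.
φr_n = 0.75 × 0.6 × 490 × (0.707 × 4) = 623.6 N/mm → adequate.

f_max ≈ 462 N/mm; adequate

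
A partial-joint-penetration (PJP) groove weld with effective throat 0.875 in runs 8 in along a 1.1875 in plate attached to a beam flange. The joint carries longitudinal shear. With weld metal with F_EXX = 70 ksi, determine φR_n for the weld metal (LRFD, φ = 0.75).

Effective throat (given) t_e = 0.875 in.
A_we = 0.875 × 8 = 7 in².
F_nw = 0.6 F_EXX = 42 ksi.
φR_n = 0.75 × 42 × 7 = 220.5 kip.

φR_n ≈ 220 kip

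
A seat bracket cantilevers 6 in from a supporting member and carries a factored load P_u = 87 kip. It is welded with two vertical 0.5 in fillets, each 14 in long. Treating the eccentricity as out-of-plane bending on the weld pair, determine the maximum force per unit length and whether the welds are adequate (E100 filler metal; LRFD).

f_max ≈ 8.57 kip/in; adequate

E100XX → F_EXX = 100 ksi.
L_w = 2 × 14 = 28 in; section modulus (unit throat) S = 2 × L²/6 = 65.33 in².
Direct shear f_v = P/L_w = 87/28 = 3.107 kip/in.
Moment M = P × e = 87 × 6 = 522 kip·in; bending f_b = M/S = 7.99 kip/in.
f_max = √(f_v² + f_b²) = √(3.107² + 7.99²) = 8.573 kip/in.
φr_n = 0.75 × 0.6 × 100 × (0.707 × 0.5) = 15.91 kip/in → adequate.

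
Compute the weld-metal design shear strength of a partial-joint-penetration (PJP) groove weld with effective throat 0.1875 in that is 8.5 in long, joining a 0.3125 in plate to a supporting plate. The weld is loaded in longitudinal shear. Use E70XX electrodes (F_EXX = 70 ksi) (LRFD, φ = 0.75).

Effective throat (given) t_e = 0.1875 in.
A_we = 0.1875 × 8.5 = 1.594 in².
F_nw = 0.6 F_EXX = 42 ksi.
φR_n = 0.75 × 42 × 1.594 = 50.2 kip.

φR_n ≈ 50.2 kip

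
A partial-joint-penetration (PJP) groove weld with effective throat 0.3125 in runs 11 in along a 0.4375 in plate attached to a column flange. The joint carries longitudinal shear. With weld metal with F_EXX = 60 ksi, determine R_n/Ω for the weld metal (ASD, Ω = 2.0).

Effective throat (given) t_e = 0.3125 in.
A_we = 0.3125 × 11 = 3.438 in².
F_nw = 0.6 F_EXX = 36 ksi.
R_n/Ω = (36 × 3.438) / 2.0 = 61.88 kip.

R_n/Ω ≈ 61.9 kip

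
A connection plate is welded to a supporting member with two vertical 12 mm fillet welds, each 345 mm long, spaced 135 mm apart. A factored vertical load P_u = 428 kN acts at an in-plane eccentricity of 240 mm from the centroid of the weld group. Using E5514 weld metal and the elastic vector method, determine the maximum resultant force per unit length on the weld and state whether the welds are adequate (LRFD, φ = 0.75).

E55XX → F_EXX = 550 MPa.
Total weld length L_w = 690 mm. Treat welds as unit-width lines.
Polar moment about centroid: J = 2[d³/12 + d(b/2)²] = 2[345³/12 + 345×67.5²] = 9988000 mm³.
Direct shear f_v = P/L_w = 428×10³ / 690 = 620.3 N/mm (vertical).
Torsion M = P·e = 428×10³ × 240 = 102720000 N·mm.
Critical point at (x, y) = (67.5, 172.5) from centroid. f_tx = M·y/J = 1774 N/mm; f_ty = M·x/J = 694.2 N/mm.
Resultant f_max = √[f_tx² + (f_v + f_ty)²] = √[1774² + (620.3 + 694.2)²] = 2208 N/mm.
Capacity per unit length: φr_n = 0.75 × 0.6 × 550 × (0.707 × 12) = 2100 N/mm.
2208 > 2100 → NOT adequate.

f_max ≈ 2210 N/mm; NOT adequate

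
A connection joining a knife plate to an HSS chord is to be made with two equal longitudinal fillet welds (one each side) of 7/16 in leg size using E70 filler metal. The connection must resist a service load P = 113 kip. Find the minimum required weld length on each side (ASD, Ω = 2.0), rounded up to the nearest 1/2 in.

E70XX → F_EXX = 70 ksi.
Throat t_e = 0.707 × 0.4375 = 0.3093 in.
r_n/Ω = (0.6 × 70 × 0.3093) / 2.0 = 6.496 kip/in.
L_req = P / (r_n/Ω) = 113 / 6.496 = 17.4 in total.
Per side: 17.4 / 2 = 8.698 in.
Round up → use L = 9 in on each side.

L = 9 in on each side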